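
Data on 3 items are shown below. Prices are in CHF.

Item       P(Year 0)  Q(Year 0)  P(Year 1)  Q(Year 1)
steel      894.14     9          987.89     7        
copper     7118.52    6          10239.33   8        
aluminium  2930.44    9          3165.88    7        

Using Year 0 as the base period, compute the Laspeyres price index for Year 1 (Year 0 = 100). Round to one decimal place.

128.1

Laspeyres price index uses base-period quantities as weights.
ΣP(Year 1)·Q(Year 0) = 987.89×9 + 10239.33×6 + 3165.88×9 = 8891.01 + 61435.98 + 28492.92 = 98819.91
ΣP(Year 0)·Q(Year 0) = 894.14×9 + 7118.52×6 + 2930.44×9 = 8047.26 + 42711.12 + 26373.96 = 77132.34
Index = 98819.91 / 77132.34 × 100 = 128.1173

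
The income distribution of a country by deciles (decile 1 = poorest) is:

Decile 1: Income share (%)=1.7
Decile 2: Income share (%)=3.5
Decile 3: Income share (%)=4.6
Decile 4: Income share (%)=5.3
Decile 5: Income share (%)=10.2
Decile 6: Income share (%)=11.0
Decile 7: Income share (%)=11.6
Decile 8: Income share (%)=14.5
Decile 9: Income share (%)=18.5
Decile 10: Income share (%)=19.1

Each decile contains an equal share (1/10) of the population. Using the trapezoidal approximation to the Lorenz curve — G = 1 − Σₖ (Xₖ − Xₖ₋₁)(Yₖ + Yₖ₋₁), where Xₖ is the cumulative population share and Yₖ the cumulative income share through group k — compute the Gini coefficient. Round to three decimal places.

Cumulative income shares Yₖ: 0.0170, 0.0520, 0.0980, 0.1510, 0.2530, 0.3630, 0.4790, 0.6240, 0.8090, 1.0000
Σ (Xₖ−Xₖ₋₁)(Yₖ+Yₖ₋₁) = (1/10)(0.0170+0.0000) + (1/10)(0.0520+0.0170) + (1/10)(0.0980+0.0520) + (1/10)(0.1510+0.0980) + (1/10)(0.2530+0.1510) + (1/10)(0.3630+0.2530) + (1/10)(0.4790+0.3630) + (1/10)(0.6240+0.4790) + (1/10)(0.8090+0.6240) + (1/10)(1.0000+0.8090)
  = 0.0017 + 0.0069 + 0.0150 + 0.0249 + 0.0404 + 0.0616 + 0.0842 + 0.1103 + 0.1433 + 0.1809 = 0.6692
G = 1 − 0.6692 = 0.3308

0.331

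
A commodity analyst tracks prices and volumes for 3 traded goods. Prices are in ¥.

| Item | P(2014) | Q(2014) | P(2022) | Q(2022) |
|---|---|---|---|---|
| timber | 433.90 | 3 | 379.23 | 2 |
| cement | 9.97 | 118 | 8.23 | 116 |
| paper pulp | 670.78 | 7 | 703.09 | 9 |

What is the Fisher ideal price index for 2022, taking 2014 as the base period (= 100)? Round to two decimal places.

98.87

Laspeyres component (base-period weights):
ΣP(2022)Q(2014) = 379.23×3 + 8.23×118 + 703.09×7 = 1137.69 + 971.14 + 4921.63 = 7030.46
ΣP(2014)Q(2014) = 433.90×3 + 9.97×118 + 670.78×7 = 1301.7 + 1176.46 + 4695.46 = 7173.62
L = 7030.46 / 7173.62 × 100 = 98.0044
Paasche component (current-period weights):
ΣP(2022)Q(2022) = 379.23×2 + 8.23×116 + 703.09×9 = 758.46 + 954.68 + 6327.81 = 8040.95
ΣP(2014)Q(2022) = 433.90×2 + 9.97×116 + 670.78×9 = 867.8 + 1156.52 + 6037.02 = 8061.34
P = 8040.95 / 8061.34 × 100 = 99.7471
Fisher = √(L × P) = √(98.0044 × 99.7471) = 98.8719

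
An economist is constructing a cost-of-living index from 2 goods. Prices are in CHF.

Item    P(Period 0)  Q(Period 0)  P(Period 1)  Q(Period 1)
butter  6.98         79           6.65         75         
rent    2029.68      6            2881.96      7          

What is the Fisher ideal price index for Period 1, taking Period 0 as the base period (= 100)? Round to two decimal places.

Laspeyres component (base-period weights):
ΣP(Period 1)Q(Period 0) = 6.65×79 + 2881.96×6 = 525.35 + 17291.76 = 17817.11
ΣP(Period 0)Q(Period 0) = 6.98×79 + 2029.68×6 = 551.42 + 12178.08 = 12729.5
L = 17817.11 / 12729.5 × 100 = 139.9671
Paasche component (current-period weights):
ΣP(Period 1)Q(Period 1) = 6.65×75 + 2881.96×7 = 498.75 + 20173.72 = 20672.47
ΣP(Period 0)Q(Period 1) = 6.98×75 + 2029.68×7 = 523.5 + 14207.76 = 14731.26
P = 20672.47 / 14731.26 × 100 = 140.3306
Fisher = √(L × P) = √(139.9671 × 140.3306) = 140.1487

140.15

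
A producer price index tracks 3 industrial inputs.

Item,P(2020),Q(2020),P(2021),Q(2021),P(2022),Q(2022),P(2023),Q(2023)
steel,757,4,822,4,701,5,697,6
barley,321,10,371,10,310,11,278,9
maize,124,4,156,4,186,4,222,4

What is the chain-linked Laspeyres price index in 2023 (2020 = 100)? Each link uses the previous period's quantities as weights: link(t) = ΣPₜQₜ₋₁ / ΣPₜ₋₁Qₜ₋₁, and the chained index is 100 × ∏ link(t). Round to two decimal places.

Link 2020→2021:
ΣP(2021)Q(2020) = 822×4 + 371×10 + 156×4 = 3288 + 3710 + 624 = 7622
ΣP(2020)Q(2020) = 757×4 + 321×10 + 124×4 = 3028 + 3210 + 496 = 6734
link = 7622/6734 = 1.131868
Link 2021→2022:
ΣP(2022)Q(2021) = 701×4 + 310×10 + 186×4 = 2804 + 3100 + 744 = 6648
ΣP(2021)Q(2021) = 822×4 + 371×10 + 156×4 = 3288 + 3710 + 624 = 7622
link = 6648/7622 = 0.872212
Link 2022→2023:
ΣP(2023)Q(2022) = 697×5 + 278×11 + 222×4 = 3485 + 3058 + 888 = 7431
ΣP(2022)Q(2022) = 701×5 + 310×11 + 186×4 = 3505 + 3410 + 744 = 7659
link = 7431/7659 = 0.970231
Chained index = 100 × 1.131868 × 0.872212 × 0.970231 = 95.7840

95.78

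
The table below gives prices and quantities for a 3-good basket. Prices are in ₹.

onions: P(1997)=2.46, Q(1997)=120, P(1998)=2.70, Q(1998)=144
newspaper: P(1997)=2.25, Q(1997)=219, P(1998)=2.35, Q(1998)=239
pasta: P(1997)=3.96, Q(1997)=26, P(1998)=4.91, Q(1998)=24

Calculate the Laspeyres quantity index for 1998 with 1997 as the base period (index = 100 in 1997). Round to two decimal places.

Laspeyres quantity index uses base-period prices as weights.
ΣP(1997)·Q(1998) = 2.46×144 + 2.25×239 + 3.96×24 = 354.24 + 537.75 + 95.04 = 987.03
ΣP(1997)·Q(1997) = 2.46×120 + 2.25×219 + 3.96×26 = 295.2 + 492.75 + 102.96 = 890.91
Index = 987.03 / 890.91 × 100 = 110.7890

110.79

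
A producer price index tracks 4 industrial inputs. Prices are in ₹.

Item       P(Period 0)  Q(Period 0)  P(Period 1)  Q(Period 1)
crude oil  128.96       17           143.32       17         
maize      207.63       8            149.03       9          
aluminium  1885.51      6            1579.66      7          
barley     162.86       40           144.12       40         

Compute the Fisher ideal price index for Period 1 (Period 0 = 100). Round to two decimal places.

Laspeyres component (base-period weights):
ΣP(Period 1)Q(Period 0) = 143.32×17 + 149.03×8 + 1579.66×6 + 144.12×40 = 2436.44 + 1192.24 + 9477.96 + 5764.8 = 18871.44
ΣP(Period 0)Q(Period 0) = 128.96×17 + 207.63×8 + 1885.51×6 + 162.86×40 = 2192.32 + 1661.04 + 11313.06 + 6514.4 = 21680.82
L = 18871.44 / 21680.82 × 100 = 87.0421
Paasche component (current-period weights):
ΣP(Period 1)Q(Period 1) = 143.32×17 + 149.03×9 + 1579.66×7 + 144.12×40 = 2436.44 + 1341.27 + 11057.62 + 5764.8 = 20600.13
ΣP(Period 0)Q(Period 1) = 128.96×17 + 207.63×9 + 1885.51×7 + 162.86×40 = 2192.32 + 1868.67 + 13198.57 + 6514.4 = 23773.96
P = 20600.13 / 23773.96 × 100 = 86.6500
Fisher = √(L × P) = √(87.0421 × 86.6500) = 86.8458

86.85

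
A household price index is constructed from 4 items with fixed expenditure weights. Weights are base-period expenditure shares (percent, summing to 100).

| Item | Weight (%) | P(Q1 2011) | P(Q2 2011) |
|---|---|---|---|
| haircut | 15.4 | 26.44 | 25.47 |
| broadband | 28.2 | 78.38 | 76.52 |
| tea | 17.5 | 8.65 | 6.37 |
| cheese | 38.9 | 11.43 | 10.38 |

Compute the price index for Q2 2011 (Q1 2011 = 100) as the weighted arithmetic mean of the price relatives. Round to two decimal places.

90.58

haircut: 15.4 × (25.47/26.44) = 15.4 × 0.963313 = 14.8350
broadband: 28.2 × (76.52/78.38) = 28.2 × 0.976269 = 27.5308
tea: 17.5 × (6.37/8.65) = 17.5 × 0.736416 = 12.8873
cheese: 38.9 × (10.38/11.43) = 38.9 × 0.908136 = 35.3265
Index = Σ wᵢ·(p₁ᵢ/p₀ᵢ) = 14.8350 + 27.5308 + 12.8873 + 35.3265 = 90.5796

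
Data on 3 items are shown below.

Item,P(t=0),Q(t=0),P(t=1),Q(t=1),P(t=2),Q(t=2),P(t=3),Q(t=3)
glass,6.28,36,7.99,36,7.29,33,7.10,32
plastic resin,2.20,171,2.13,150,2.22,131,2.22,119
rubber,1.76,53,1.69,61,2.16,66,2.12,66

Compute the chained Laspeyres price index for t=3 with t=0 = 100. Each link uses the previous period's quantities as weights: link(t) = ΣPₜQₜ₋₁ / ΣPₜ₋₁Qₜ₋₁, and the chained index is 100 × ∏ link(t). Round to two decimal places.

107.70

Link t=0→t=1:
ΣP(t=1)Q(t=0) = 7.99×36 + 2.13×171 + 1.69×53 = 287.64 + 364.23 + 89.57 = 741.44
ΣP(t=0)Q(t=0) = 6.28×36 + 2.20×171 + 1.76×53 = 226.08 + 376.2 + 93.28 = 695.56
link = 741.44/695.56 = 1.065961
Link t=1→t=2:
ΣP(t=2)Q(t=1) = 7.29×36 + 2.22×150 + 2.16×61 = 262.44 + 333 + 131.76 = 727.2
ΣP(t=1)Q(t=1) = 7.99×36 + 2.13×150 + 1.69×61 = 287.64 + 319.5 + 103.09 = 710.23
link = 727.2/710.23 = 1.023894
Link t=2→t=3:
ΣP(t=3)Q(t=2) = 7.10×33 + 2.22×131 + 2.12×66 = 234.3 + 290.82 + 139.92 = 665.04
ΣP(t=2)Q(t=2) = 7.29×33 + 2.22×131 + 2.16×66 = 240.57 + 290.82 + 142.56 = 673.95
link = 665.04/673.95 = 0.986779
Chained index = 100 × 1.065961 × 1.023894 × 0.986779 = 107.7002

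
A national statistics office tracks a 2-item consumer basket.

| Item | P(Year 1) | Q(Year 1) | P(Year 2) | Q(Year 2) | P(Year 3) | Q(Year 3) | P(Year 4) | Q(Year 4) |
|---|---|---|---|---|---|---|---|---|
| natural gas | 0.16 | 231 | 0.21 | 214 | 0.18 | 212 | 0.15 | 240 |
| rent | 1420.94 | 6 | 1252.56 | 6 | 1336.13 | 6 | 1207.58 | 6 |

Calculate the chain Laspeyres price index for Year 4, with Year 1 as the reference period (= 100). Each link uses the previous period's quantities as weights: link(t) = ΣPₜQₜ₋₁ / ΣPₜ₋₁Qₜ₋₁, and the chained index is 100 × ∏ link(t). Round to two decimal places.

85.03

Link Year 1→Year 2:
ΣP(Year 2)Q(Year 1) = 0.21×231 + 1252.56×6 = 48.51 + 7515.36 = 7563.87
ΣP(Year 1)Q(Year 1) = 0.16×231 + 1420.94×6 = 36.96 + 8525.64 = 8562.6
link = 7563.87/8562.6 = 0.883361
Link Year 2→Year 3:
ΣP(Year 3)Q(Year 2) = 0.18×214 + 1336.13×6 = 38.52 + 8016.78 = 8055.3
ΣP(Year 2)Q(Year 2) = 0.21×214 + 1252.56×6 = 44.94 + 7515.36 = 7560.3
link = 8055.3/7560.3 = 1.065474
Link Year 3→Year 4:
ΣP(Year 4)Q(Year 3) = 0.15×212 + 1207.58×6 = 31.8 + 7245.48 = 7277.28
ΣP(Year 3)Q(Year 3) = 0.18×212 + 1336.13×6 = 38.16 + 8016.78 = 8054.94
link = 7277.28/8054.94 = 0.903456
Chained index = 100 × 0.883361 × 1.065474 × 0.903456 = 85.0331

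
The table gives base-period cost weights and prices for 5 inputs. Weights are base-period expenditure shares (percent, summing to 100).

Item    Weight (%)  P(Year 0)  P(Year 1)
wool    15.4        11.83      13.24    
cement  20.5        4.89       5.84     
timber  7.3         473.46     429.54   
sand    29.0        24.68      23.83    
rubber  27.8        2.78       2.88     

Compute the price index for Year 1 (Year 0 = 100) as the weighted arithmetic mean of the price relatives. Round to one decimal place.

105.1

wool: 15.4 × (13.24/11.83) = 15.4 × 1.119189 = 17.2355
cement: 20.5 × (5.84/4.89) = 20.5 × 1.194274 = 24.4826
timber: 7.3 × (429.54/473.46) = 7.3 × 0.907236 = 6.6228
sand: 29.0 × (23.83/24.68) = 29.0 × 0.965559 = 28.0012
rubber: 27.8 × (2.88/2.78) = 27.8 × 1.035971 = 28.8000
Index = Σ wᵢ·(p₁ᵢ/p₀ᵢ) = 17.2355 + 24.4826 + 6.6228 + 28.0012 + 28.8000 = 105.1422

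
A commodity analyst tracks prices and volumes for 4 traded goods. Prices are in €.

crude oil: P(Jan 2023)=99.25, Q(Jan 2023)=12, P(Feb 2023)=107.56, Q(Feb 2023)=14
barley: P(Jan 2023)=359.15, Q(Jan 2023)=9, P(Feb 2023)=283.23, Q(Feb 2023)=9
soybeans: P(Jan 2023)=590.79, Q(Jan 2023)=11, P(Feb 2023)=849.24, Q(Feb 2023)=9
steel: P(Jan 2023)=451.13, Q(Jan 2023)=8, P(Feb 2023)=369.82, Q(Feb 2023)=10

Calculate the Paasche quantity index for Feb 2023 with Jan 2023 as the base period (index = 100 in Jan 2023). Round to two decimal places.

Paasche quantity index uses current-period prices as weights.
ΣP(Feb 2023)·Q(Feb 2023) = 107.56×14 + 283.23×9 + 849.24×9 + 369.82×10 = 1505.84 + 2549.07 + 7643.16 + 3698.2 = 15396.27
ΣP(Feb 2023)·Q(Jan 2023) = 107.56×12 + 283.23×9 + 849.24×11 + 369.82×8 = 1290.72 + 2549.07 + 9341.64 + 2958.56 = 16139.99
Index = 15396.27 / 16139.99 × 100 = 95.3921

95.39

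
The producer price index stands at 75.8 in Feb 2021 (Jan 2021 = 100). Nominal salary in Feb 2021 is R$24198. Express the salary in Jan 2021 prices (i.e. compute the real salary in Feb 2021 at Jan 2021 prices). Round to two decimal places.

31923.48

Real = Nominal ÷ (Index/100) = 24198 ÷ (75.8/100)
     = 24198 ÷ 0.758 = 31923.4828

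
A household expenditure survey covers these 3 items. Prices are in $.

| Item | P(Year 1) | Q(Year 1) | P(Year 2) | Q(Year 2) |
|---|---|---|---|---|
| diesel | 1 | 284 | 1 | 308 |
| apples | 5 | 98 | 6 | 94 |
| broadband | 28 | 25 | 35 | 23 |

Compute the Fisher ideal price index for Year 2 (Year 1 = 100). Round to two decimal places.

Laspeyres component (base-period weights):
ΣP(Year 2)Q(Year 1) = 1×284 + 6×98 + 35×25 = 284 + 588 + 875 = 1747
ΣP(Year 1)Q(Year 1) = 1×284 + 5×98 + 28×25 = 284 + 490 + 700 = 1474
L = 1747 / 1474 × 100 = 118.5210
Paasche component (current-period weights):
ΣP(Year 2)Q(Year 2) = 1×308 + 6×94 + 35×23 = 308 + 564 + 805 = 1677
ΣP(Year 1)Q(Year 2) = 1×308 + 5×94 + 28×23 = 308 + 470 + 644 = 1422
P = 1677 / 1422 × 100 = 117.9325
Fisher = √(L × P) = √(118.5210 × 117.9325) = 118.2264

118.23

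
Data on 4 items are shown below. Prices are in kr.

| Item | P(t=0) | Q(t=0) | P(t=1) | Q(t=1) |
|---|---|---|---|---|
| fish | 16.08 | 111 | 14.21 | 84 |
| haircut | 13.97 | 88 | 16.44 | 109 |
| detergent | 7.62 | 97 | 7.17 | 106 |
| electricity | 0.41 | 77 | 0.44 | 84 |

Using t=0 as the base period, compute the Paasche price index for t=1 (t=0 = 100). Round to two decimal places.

Paasche price index uses current-period quantities as weights.
ΣP(t=1)·Q(t=1) = 14.21×84 + 16.44×109 + 7.17×106 + 0.44×84 = 1193.64 + 1791.96 + 760.02 + 36.96 = 3782.58
ΣP(t=0)·Q(t=1) = 16.08×84 + 13.97×109 + 7.62×106 + 0.41×84 = 1350.72 + 1522.73 + 807.72 + 34.44 = 3715.61
Index = 3782.58 / 3715.61 × 100 = 101.8024

101.80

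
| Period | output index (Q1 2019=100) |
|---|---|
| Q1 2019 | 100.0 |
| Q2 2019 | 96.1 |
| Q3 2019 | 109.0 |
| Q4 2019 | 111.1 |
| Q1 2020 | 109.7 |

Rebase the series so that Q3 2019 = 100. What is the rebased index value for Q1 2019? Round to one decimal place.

Rebased(Q1 2019) = 100.0 / 109.0 × 100 = 91.7431

91.7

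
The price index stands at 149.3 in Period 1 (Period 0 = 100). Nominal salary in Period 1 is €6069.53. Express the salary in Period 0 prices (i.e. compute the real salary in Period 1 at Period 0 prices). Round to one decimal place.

Real = Nominal ÷ (Index/100) = 6069.53 ÷ (149.3/100)
     = 6069.53 ÷ 1.493 = 4065.3248

4065.3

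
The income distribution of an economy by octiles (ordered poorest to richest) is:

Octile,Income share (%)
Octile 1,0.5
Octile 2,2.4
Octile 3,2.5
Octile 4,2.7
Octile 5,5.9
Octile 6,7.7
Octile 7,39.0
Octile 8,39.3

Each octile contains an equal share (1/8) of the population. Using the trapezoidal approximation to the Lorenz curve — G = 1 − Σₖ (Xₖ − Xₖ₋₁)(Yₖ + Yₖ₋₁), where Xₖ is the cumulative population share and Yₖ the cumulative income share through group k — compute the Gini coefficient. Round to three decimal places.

0.592

Cumulative income shares Yₖ: 0.0050, 0.0290, 0.0540, 0.0810, 0.1400, 0.2170, 0.6070, 1.0000
Σ (Xₖ−Xₖ₋₁)(Yₖ+Yₖ₋₁) = (1/8)(0.0050+0.0000) + (1/8)(0.0290+0.0050) + (1/8)(0.0540+0.0290) + (1/8)(0.0810+0.0540) + (1/8)(0.1400+0.0810) + (1/8)(0.2170+0.1400) + (1/8)(0.6070+0.2170) + (1/8)(1.0000+0.6070)
  = 0.0006 + 0.0043 + 0.0104 + 0.0169 + 0.0276 + 0.0446 + 0.1030 + 0.2009 = 0.4083
G = 1 − 0.4083 = 0.5917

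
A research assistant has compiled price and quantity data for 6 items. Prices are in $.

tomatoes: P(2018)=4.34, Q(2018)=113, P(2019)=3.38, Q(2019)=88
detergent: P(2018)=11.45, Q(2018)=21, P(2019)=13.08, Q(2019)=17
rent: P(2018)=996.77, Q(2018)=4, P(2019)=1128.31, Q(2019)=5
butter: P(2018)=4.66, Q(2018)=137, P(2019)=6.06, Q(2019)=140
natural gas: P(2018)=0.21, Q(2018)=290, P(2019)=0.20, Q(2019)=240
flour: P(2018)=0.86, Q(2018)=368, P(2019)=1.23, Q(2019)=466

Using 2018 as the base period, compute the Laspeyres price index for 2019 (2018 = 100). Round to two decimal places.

Laspeyres price index uses base-period quantities as weights.
ΣP(2019)·Q(2018) = 3.38×113 + 13.08×21 + 1128.31×4 + 6.06×137 + 0.20×290 + 1.23×368 = 381.94 + 274.68 + 4513.24 + 830.22 + 58 + 452.64 = 6510.72
ΣP(2018)·Q(2018) = 4.34×113 + 11.45×21 + 996.77×4 + 4.66×137 + 0.21×290 + 0.86×368 = 490.42 + 240.45 + 3987.08 + 638.42 + 60.9 + 316.48 = 5733.75
Index = 6510.72 / 5733.75 × 100 = 113.5508

113.55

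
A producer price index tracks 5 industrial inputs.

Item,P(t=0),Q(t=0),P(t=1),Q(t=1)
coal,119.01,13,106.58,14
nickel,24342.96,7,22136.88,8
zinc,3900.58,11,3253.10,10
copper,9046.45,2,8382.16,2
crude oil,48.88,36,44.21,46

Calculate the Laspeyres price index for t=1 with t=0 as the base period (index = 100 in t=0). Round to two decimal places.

Laspeyres price index uses base-period quantities as weights.
ΣP(t=1)·Q(t=0) = 106.58×13 + 22136.88×7 + 3253.10×11 + 8382.16×2 + 44.21×36 = 1385.54 + 154958.16 + 35784.1 + 16764.32 + 1591.56 = 210483.68
ΣP(t=0)·Q(t=0) = 119.01×13 + 24342.96×7 + 3900.58×11 + 9046.45×2 + 48.88×36 = 1547.13 + 170400.72 + 42906.38 + 18092.9 + 1759.68 = 234706.81
Index = 210483.68 / 234706.81 × 100 = 89.6794

89.68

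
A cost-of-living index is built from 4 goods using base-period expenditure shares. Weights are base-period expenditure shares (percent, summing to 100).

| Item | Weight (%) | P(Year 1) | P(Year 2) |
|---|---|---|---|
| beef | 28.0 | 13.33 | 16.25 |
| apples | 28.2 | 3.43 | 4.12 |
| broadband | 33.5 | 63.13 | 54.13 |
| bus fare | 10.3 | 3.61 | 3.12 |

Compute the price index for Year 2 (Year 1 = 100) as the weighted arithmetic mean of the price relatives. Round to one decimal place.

105.6

beef: 28.0 × (16.25/13.33) = 28.0 × 1.219055 = 34.1335
apples: 28.2 × (4.12/3.43) = 28.2 × 1.201166 = 33.8729
broadband: 33.5 × (54.13/63.13) = 33.5 × 0.857437 = 28.7241
bus fare: 10.3 × (3.12/3.61) = 10.3 × 0.864266 = 8.9019
Index = Σ wᵢ·(p₁ᵢ/p₀ᵢ) = 34.1335 + 33.8729 + 28.7241 + 8.9019 = 105.6325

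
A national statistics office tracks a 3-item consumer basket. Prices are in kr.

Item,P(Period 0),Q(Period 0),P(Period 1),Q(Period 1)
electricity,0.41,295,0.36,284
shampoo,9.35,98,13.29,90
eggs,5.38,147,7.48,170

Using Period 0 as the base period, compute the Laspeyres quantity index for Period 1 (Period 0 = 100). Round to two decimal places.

102.43

Laspeyres quantity index uses base-period prices as weights.
ΣP(Period 0)·Q(Period 1) = 0.41×284 + 9.35×90 + 5.38×170 = 116.44 + 841.5 + 914.6 = 1872.54
ΣP(Period 0)·Q(Period 0) = 0.41×295 + 9.35×98 + 5.38×147 = 120.95 + 916.3 + 790.86 = 1828.11
Index = 1872.54 / 1828.11 × 100 = 102.4304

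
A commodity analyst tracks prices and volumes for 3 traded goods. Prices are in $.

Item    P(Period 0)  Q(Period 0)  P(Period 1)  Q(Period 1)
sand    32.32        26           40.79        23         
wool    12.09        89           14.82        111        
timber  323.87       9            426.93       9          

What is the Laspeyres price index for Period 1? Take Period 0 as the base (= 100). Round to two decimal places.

Laspeyres price index uses base-period quantities as weights.
ΣP(Period 1)·Q(Period 0) = 40.79×26 + 14.82×89 + 426.93×9 = 1060.54 + 1318.98 + 3842.37 = 6221.89
ΣP(Period 0)·Q(Period 0) = 32.32×26 + 12.09×89 + 323.87×9 = 840.32 + 1076.01 + 2914.83 = 4831.16
Index = 6221.89 / 4831.16 × 100 = 128.7867

128.79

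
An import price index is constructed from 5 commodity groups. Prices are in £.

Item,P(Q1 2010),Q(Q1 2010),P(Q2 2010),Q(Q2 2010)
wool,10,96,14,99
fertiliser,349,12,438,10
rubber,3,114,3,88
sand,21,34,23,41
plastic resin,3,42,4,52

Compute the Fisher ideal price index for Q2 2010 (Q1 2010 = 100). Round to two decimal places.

124.66

Laspeyres component (base-period weights):
ΣP(Q2 2010)Q(Q1 2010) = 14×96 + 438×12 + 3×114 + 23×34 + 4×42 = 1344 + 5256 + 342 + 782 + 168 = 7892
ΣP(Q1 2010)Q(Q1 2010) = 10×96 + 349×12 + 3×114 + 21×34 + 3×42 = 960 + 4188 + 342 + 714 + 126 = 6330
L = 7892 / 6330 × 100 = 124.6761
Paasche component (current-period weights):
ΣP(Q2 2010)Q(Q2 2010) = 14×99 + 438×10 + 3×88 + 23×41 + 4×52 = 1386 + 4380 + 264 + 943 + 208 = 7181
ΣP(Q1 2010)Q(Q2 2010) = 10×99 + 349×10 + 3×88 + 21×41 + 3×52 = 990 + 3490 + 264 + 861 + 156 = 5761
P = 7181 / 5761 × 100 = 124.6485
Fisher = √(L × P) = √(124.6761 × 124.6485) = 124.6623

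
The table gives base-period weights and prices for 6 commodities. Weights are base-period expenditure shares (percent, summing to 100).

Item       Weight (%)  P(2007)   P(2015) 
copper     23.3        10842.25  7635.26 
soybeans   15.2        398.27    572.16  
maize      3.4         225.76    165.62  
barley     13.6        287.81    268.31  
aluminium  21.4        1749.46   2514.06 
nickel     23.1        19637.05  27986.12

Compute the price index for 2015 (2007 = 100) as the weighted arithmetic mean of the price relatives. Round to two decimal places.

117.09

copper: 23.3 × (7635.26/10842.25) = 23.3 × 0.704214 = 16.4082
soybeans: 15.2 × (572.16/398.27) = 15.2 × 1.436613 = 21.8365
maize: 3.4 × (165.62/225.76) = 3.4 × 0.733611 = 2.4943
barley: 13.6 × (268.31/287.81) = 13.6 × 0.932247 = 12.6786
aluminium: 21.4 × (2514.06/1749.46) = 21.4 × 1.437049 = 30.7529
nickel: 23.1 × (27986.12/19637.05) = 23.1 × 1.425169 = 32.9214
Index = Σ wᵢ·(p₁ᵢ/p₀ᵢ) = 16.4082 + 21.8365 + 2.4943 + 12.6786 + 30.7529 + 32.9214 = 117.0918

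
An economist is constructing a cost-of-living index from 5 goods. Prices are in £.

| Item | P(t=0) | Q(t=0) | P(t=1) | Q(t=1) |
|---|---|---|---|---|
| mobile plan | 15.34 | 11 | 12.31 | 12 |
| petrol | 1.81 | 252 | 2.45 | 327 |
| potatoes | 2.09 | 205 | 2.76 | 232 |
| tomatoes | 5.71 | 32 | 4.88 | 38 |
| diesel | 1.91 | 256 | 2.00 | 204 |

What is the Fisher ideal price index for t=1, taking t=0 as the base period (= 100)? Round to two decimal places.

116.02

Laspeyres component (base-period weights):
ΣP(t=1)Q(t=0) = 12.31×11 + 2.45×252 + 2.76×205 + 4.88×32 + 2.00×256 = 135.41 + 617.4 + 565.8 + 156.16 + 512 = 1986.77
ΣP(t=0)Q(t=0) = 15.34×11 + 1.81×252 + 2.09×205 + 5.71×32 + 1.91×256 = 168.74 + 456.12 + 428.45 + 182.72 + 488.96 = 1724.99
L = 1986.77 / 1724.99 × 100 = 115.1757
Paasche component (current-period weights):
ΣP(t=1)Q(t=1) = 12.31×12 + 2.45×327 + 2.76×232 + 4.88×38 + 2.00×204 = 147.72 + 801.15 + 640.32 + 185.44 + 408 = 2182.63
ΣP(t=0)Q(t=1) = 15.34×12 + 1.81×327 + 2.09×232 + 5.71×38 + 1.91×204 = 184.08 + 591.87 + 484.88 + 216.98 + 389.64 = 1867.45
P = 2182.63 / 1867.45 × 100 = 116.8776
Fisher = √(L × P) = √(115.1757 × 116.8776) = 116.0235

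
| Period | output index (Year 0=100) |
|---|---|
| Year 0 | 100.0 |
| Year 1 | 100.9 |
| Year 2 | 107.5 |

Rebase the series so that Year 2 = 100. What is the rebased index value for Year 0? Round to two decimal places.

Rebased(Year 0) = 100.0 / 107.5 × 100 = 93.0233

93.02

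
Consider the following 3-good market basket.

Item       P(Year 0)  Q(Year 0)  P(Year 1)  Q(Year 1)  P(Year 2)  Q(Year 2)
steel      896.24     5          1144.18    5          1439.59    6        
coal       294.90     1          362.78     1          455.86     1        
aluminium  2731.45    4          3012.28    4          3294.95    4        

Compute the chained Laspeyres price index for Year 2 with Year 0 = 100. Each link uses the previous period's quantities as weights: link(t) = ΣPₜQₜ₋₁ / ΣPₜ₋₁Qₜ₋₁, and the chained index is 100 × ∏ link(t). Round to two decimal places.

132.68

Link Year 0→Year 1:
ΣP(Year 1)Q(Year 0) = 1144.18×5 + 362.78×1 + 3012.28×4 = 5720.9 + 362.78 + 12049.12 = 18132.8
ΣP(Year 0)Q(Year 0) = 896.24×5 + 294.90×1 + 2731.45×4 = 4481.2 + 294.9 + 10925.8 = 15701.9
link = 18132.8/15701.9 = 1.154816
Link Year 1→Year 2:
ΣP(Year 2)Q(Year 1) = 1439.59×5 + 455.86×1 + 3294.95×4 = 7197.95 + 455.86 + 13179.8 = 20833.61
ΣP(Year 1)Q(Year 1) = 1144.18×5 + 362.78×1 + 3012.28×4 = 5720.9 + 362.78 + 12049.12 = 18132.8
link = 20833.61/18132.8 = 1.148946
Chained index = 100 × 1.154816 × 1.148946 = 132.6821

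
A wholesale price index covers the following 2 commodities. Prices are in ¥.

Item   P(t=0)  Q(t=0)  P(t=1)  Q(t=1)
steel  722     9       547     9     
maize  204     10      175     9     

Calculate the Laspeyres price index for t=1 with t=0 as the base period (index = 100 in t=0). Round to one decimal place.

Laspeyres price index uses base-period quantities as weights.
ΣP(t=1)·Q(t=0) = 547×9 + 175×10 = 4923 + 1750 = 6673
ΣP(t=0)·Q(t=0) = 722×9 + 204×10 = 6498 + 2040 = 8538
Index = 6673 / 8538 × 100 = 78.1565

78.2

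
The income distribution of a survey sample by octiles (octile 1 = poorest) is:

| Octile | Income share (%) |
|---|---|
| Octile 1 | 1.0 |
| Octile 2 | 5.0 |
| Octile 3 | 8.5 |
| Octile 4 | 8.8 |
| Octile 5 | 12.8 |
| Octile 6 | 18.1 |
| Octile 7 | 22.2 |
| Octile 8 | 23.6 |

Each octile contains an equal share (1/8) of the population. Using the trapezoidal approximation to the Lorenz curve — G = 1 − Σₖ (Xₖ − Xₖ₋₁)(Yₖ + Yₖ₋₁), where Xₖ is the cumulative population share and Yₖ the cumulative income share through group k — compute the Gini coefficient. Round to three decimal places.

0.346

Cumulative income shares Yₖ: 0.0100, 0.0600, 0.1450, 0.2330, 0.3610, 0.5420, 0.7640, 1.0000
Σ (Xₖ−Xₖ₋₁)(Yₖ+Yₖ₋₁) = (1/8)(0.0100+0.0000) + (1/8)(0.0600+0.0100) + (1/8)(0.1450+0.0600) + (1/8)(0.2330+0.1450) + (1/8)(0.3610+0.2330) + (1/8)(0.5420+0.3610) + (1/8)(0.7640+0.5420) + (1/8)(1.0000+0.7640)
  = 0.0013 + 0.0088 + 0.0256 + 0.0473 + 0.0743 + 0.1129 + 0.1633 + 0.2205 = 0.6538
G = 1 − 0.6538 = 0.3462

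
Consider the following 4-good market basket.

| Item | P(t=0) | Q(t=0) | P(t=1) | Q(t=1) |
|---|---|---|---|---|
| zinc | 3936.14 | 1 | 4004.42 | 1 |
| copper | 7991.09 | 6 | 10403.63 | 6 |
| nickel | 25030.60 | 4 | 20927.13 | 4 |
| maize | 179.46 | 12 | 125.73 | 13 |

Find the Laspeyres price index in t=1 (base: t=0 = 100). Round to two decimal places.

Laspeyres price index uses base-period quantities as weights.
ΣP(t=1)·Q(t=0) = 4004.42×1 + 10403.63×6 + 20927.13×4 + 125.73×12 = 4004.42 + 62421.78 + 83708.52 + 1508.76 = 151643.48
ΣP(t=0)·Q(t=0) = 3936.14×1 + 7991.09×6 + 25030.60×4 + 179.46×12 = 3936.14 + 47946.54 + 100122.4 + 2153.52 = 154158.6
Index = 151643.48 / 154158.6 × 100 = 98.3685

98.37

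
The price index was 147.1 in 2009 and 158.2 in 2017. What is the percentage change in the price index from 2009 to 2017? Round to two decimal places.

7.55%

Change = (158.2 − 147.1) / 147.1 × 100
       = 11.1 / 147.1 × 100 = 7.5459%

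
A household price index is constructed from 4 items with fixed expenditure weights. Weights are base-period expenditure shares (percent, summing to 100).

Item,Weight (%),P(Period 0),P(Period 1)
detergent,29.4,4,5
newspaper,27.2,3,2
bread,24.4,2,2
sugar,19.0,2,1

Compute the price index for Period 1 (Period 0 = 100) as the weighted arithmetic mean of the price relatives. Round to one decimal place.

88.8

detergent: 29.4 × (5/4) = 29.4 × 1.250000 = 36.7500
newspaper: 27.2 × (2/3) = 27.2 × 0.666667 = 18.1333
bread: 24.4 × (2/2) = 24.4 × 1.000000 = 24.4000
sugar: 19.0 × (1/2) = 19.0 × 0.500000 = 9.5000
Index = Σ wᵢ·(p₁ᵢ/p₀ᵢ) = 36.7500 + 18.1333 + 24.4000 + 9.5000 = 88.7833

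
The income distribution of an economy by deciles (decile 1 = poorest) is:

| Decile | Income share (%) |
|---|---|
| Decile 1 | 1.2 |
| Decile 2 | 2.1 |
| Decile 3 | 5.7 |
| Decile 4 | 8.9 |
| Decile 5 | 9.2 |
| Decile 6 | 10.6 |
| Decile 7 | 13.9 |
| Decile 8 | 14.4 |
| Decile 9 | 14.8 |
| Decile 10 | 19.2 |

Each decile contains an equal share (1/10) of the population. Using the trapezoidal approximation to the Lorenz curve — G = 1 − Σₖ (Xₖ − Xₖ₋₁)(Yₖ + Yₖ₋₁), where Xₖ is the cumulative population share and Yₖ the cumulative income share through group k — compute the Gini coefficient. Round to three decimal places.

0.311

Cumulative income shares Yₖ: 0.0120, 0.0330, 0.0900, 0.1790, 0.2710, 0.3770, 0.5160, 0.6600, 0.8080, 1.0000
Σ (Xₖ−Xₖ₋₁)(Yₖ+Yₖ₋₁) = (1/10)(0.0120+0.0000) + (1/10)(0.0330+0.0120) + (1/10)(0.0900+0.0330) + (1/10)(0.1790+0.0900) + (1/10)(0.2710+0.1790) + (1/10)(0.3770+0.2710) + (1/10)(0.5160+0.3770) + (1/10)(0.6600+0.5160) + (1/10)(0.8080+0.6600) + (1/10)(1.0000+0.8080)
  = 0.0012 + 0.0045 + 0.0123 + 0.0269 + 0.0450 + 0.0648 + 0.0893 + 0.1176 + 0.1468 + 0.1808 = 0.6892
G = 1 − 0.6892 = 0.3108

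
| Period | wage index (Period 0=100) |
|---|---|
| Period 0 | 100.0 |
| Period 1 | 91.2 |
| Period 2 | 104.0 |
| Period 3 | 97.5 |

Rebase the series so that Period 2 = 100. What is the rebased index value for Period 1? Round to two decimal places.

87.69

Rebased(Period 1) = 91.2 / 104.0 × 100 = 87.6923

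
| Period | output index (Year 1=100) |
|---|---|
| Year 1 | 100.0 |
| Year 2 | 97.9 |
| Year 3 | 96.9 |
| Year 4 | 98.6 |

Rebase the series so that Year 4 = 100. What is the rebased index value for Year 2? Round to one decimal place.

99.3

Rebased(Year 2) = 97.9 / 98.6 × 100 = 99.2901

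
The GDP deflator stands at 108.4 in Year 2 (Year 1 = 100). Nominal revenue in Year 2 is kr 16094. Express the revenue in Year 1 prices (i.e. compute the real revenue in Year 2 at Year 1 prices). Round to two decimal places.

Real = Nominal ÷ (Index/100) = 16094 ÷ (108.4/100)
     = 16094 ÷ 1.084 = 14846.8635

14846.86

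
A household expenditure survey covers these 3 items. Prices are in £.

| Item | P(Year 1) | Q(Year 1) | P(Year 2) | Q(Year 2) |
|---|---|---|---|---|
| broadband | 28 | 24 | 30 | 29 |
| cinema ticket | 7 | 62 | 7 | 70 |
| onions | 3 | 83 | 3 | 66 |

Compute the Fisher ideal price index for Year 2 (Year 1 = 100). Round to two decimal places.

Laspeyres component (base-period weights):
ΣP(Year 2)Q(Year 1) = 30×24 + 7×62 + 3×83 = 720 + 434 + 249 = 1403
ΣP(Year 1)Q(Year 1) = 28×24 + 7×62 + 3×83 = 672 + 434 + 249 = 1355
L = 1403 / 1355 × 100 = 103.5424
Paasche component (current-period weights):
ΣP(Year 2)Q(Year 2) = 30×29 + 7×70 + 3×66 = 870 + 490 + 198 = 1558
ΣP(Year 1)Q(Year 2) = 28×29 + 7×70 + 3×66 = 812 + 490 + 198 = 1500
P = 1558 / 1500 × 100 = 103.8667
Fisher = √(L × P) = √(103.5424 × 103.8667) = 103.7044

103.70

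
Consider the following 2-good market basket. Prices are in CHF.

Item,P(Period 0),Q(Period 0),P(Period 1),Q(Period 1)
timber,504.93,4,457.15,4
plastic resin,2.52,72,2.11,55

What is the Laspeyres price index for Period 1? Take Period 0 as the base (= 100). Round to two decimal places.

Laspeyres price index uses base-period quantities as weights.
ΣP(Period 1)·Q(Period 0) = 457.15×4 + 2.11×72 = 1828.6 + 151.92 = 1980.52
ΣP(Period 0)·Q(Period 0) = 504.93×4 + 2.52×72 = 2019.72 + 181.44 = 2201.16
Index = 1980.52 / 2201.16 × 100 = 89.9762

89.98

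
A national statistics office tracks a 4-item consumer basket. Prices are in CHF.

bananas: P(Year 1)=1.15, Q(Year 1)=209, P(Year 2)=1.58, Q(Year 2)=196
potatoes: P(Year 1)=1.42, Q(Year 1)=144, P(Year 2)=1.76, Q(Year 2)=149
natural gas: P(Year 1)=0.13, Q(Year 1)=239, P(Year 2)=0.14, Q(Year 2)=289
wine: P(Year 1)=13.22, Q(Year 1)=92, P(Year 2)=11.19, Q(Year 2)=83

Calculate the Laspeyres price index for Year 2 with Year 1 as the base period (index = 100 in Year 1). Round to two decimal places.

97.31

Laspeyres price index uses base-period quantities as weights.
ΣP(Year 2)·Q(Year 1) = 1.58×209 + 1.76×144 + 0.14×239 + 11.19×92 = 330.22 + 253.44 + 33.46 + 1029.48 = 1646.6
ΣP(Year 1)·Q(Year 1) = 1.15×209 + 1.42×144 + 0.13×239 + 13.22×92 = 240.35 + 204.48 + 31.07 + 1216.24 = 1692.14
Index = 1646.6 / 1692.14 × 100 = 97.3087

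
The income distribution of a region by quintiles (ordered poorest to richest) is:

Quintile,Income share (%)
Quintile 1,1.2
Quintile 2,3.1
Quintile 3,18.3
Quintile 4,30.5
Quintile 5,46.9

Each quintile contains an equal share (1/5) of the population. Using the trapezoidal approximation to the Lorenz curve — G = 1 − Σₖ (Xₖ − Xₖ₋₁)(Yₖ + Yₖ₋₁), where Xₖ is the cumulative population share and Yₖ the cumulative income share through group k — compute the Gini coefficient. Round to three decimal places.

Cumulative income shares Yₖ: 0.0120, 0.0430, 0.2260, 0.5310, 1.0000
Σ (Xₖ−Xₖ₋₁)(Yₖ+Yₖ₋₁) = (1/5)(0.0120+0.0000) + (1/5)(0.0430+0.0120) + (1/5)(0.2260+0.0430) + (1/5)(0.5310+0.2260) + (1/5)(1.0000+0.5310)
  = 0.0024 + 0.0110 + 0.0538 + 0.1514 + 0.3062 = 0.5248
G = 1 − 0.5248 = 0.4752

0.475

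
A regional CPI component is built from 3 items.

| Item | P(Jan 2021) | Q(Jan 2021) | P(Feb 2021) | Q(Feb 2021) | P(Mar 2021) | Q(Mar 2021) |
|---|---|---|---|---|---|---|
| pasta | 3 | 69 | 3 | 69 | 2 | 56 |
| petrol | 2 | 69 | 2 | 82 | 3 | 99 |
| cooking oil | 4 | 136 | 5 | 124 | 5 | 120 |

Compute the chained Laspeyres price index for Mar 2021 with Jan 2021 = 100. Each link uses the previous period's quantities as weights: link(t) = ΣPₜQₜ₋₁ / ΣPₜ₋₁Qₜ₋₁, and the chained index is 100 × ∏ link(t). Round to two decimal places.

Link Jan 2021→Feb 2021:
ΣP(Feb 2021)Q(Jan 2021) = 3×69 + 2×69 + 5×136 = 207 + 138 + 680 = 1025
ΣP(Jan 2021)Q(Jan 2021) = 3×69 + 2×69 + 4×136 = 207 + 138 + 544 = 889
link = 1025/889 = 1.152981
Link Feb 2021→Mar 2021:
ΣP(Mar 2021)Q(Feb 2021) = 2×69 + 3×82 + 5×124 = 138 + 246 + 620 = 1004
ΣP(Feb 2021)Q(Feb 2021) = 3×69 + 2×82 + 5×124 = 207 + 164 + 620 = 991
link = 1004/991 = 1.013118
Chained index = 100 × 1.152981 × 1.013118 = 116.8106

116.81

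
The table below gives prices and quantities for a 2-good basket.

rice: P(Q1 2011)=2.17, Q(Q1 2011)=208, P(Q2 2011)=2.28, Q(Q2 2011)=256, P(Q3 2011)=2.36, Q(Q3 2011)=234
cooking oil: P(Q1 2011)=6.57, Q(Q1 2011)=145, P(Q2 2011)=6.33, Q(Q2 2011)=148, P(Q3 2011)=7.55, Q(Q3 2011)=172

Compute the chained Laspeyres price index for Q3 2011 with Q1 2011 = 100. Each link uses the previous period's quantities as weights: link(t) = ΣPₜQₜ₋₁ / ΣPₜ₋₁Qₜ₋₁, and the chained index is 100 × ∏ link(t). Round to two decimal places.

112.26

Link Q1 2011→Q2 2011:
ΣP(Q2 2011)Q(Q1 2011) = 2.28×208 + 6.33×145 = 474.24 + 917.85 = 1392.09
ΣP(Q1 2011)Q(Q1 2011) = 2.17×208 + 6.57×145 = 451.36 + 952.65 = 1404.01
link = 1392.09/1404.01 = 0.991510
Link Q2 2011→Q3 2011:
ΣP(Q3 2011)Q(Q2 2011) = 2.36×256 + 7.55×148 = 604.16 + 1117.4 = 1721.56
ΣP(Q2 2011)Q(Q2 2011) = 2.28×256 + 6.33×148 = 583.68 + 936.84 = 1520.52
link = 1721.56/1520.52 = 1.132218
Chained index = 100 × 0.991510 × 1.132218 = 112.2605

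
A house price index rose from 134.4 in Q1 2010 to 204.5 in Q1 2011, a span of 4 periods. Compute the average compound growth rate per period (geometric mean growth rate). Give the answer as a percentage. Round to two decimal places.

Growth factor = (204.5/134.4)^(1/4) = (1.521577)^(1/4) = 1.110641
Growth rate = 1.110641 − 1 = 0.110641 = 11.0641%

11.06%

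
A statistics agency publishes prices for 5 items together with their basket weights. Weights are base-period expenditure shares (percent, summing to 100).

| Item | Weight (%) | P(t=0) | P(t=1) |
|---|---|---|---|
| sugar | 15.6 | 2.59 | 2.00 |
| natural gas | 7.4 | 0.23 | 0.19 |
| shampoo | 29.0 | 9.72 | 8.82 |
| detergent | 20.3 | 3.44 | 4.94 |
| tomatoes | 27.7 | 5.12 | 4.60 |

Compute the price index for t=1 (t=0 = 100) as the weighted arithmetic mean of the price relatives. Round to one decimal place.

98.5

sugar: 15.6 × (2.00/2.59) = 15.6 × 0.772201 = 12.0463
natural gas: 7.4 × (0.19/0.23) = 7.4 × 0.826087 = 6.1130
shampoo: 29.0 × (8.82/9.72) = 29.0 × 0.907407 = 26.3148
detergent: 20.3 × (4.94/3.44) = 20.3 × 1.436047 = 29.1517
tomatoes: 27.7 × (4.60/5.12) = 27.7 × 0.898437 = 24.8867
Index = Σ wᵢ·(p₁ᵢ/p₀ᵢ) = 12.0463 + 6.1130 + 26.3148 + 29.1517 + 24.8867 = 98.5127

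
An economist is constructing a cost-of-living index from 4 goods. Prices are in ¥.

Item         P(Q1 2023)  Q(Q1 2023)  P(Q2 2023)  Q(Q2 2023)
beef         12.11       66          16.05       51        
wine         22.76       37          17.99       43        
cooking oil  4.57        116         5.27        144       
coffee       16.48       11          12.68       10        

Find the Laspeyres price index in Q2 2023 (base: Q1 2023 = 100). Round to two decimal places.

Laspeyres price index uses base-period quantities as weights.
ΣP(Q2 2023)·Q(Q1 2023) = 16.05×66 + 17.99×37 + 5.27×116 + 12.68×11 = 1059.3 + 665.63 + 611.32 + 139.48 = 2475.73
ΣP(Q1 2023)·Q(Q1 2023) = 12.11×66 + 22.76×37 + 4.57×116 + 16.48×11 = 799.26 + 842.12 + 530.12 + 181.28 = 2352.78
Index = 2475.73 / 2352.78 × 100 = 105.2257

105.23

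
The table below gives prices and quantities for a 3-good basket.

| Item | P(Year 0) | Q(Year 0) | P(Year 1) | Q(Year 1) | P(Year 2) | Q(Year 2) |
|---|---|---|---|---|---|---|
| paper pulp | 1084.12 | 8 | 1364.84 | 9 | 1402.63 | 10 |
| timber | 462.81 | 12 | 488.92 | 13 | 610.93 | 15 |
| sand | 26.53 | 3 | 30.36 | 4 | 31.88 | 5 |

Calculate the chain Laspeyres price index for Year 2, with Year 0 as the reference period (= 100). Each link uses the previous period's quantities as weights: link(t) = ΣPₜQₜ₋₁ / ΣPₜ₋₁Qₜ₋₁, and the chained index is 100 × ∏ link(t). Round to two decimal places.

Link Year 0→Year 1:
ΣP(Year 1)Q(Year 0) = 1364.84×8 + 488.92×12 + 30.36×3 = 10918.72 + 5867.04 + 91.08 = 16876.84
ΣP(Year 0)Q(Year 0) = 1084.12×8 + 462.81×12 + 26.53×3 = 8672.96 + 5553.72 + 79.59 = 14306.27
link = 16876.84/14306.27 = 1.179681
Link Year 1→Year 2:
ΣP(Year 2)Q(Year 1) = 1402.63×9 + 610.93×13 + 31.88×4 = 12623.67 + 7942.09 + 127.52 = 20693.28
ΣP(Year 1)Q(Year 1) = 1364.84×9 + 488.92×13 + 30.36×4 = 12283.56 + 6355.96 + 121.44 = 18760.96
link = 20693.28/18760.96 = 1.102997
Chained index = 100 × 1.179681 × 1.102997 = 130.1185

130.12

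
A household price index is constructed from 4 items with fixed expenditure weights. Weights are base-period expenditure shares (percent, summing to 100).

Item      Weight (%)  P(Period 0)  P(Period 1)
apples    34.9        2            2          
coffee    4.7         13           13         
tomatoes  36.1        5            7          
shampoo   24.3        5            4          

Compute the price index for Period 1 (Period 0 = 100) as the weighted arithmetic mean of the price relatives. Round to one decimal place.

109.6

apples: 34.9 × (2/2) = 34.9 × 1.000000 = 34.9000
coffee: 4.7 × (13/13) = 4.7 × 1.000000 = 4.7000
tomatoes: 36.1 × (7/5) = 36.1 × 1.400000 = 50.5400
shampoo: 24.3 × (4/5) = 24.3 × 0.800000 = 19.4400
Index = Σ wᵢ·(p₁ᵢ/p₀ᵢ) = 34.9000 + 4.7000 + 50.5400 + 19.4400 = 109.5800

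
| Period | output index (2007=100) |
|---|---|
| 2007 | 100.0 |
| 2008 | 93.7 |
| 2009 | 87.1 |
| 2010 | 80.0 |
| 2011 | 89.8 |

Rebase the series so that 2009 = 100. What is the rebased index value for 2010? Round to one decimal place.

91.8

Rebased(2010) = 80.0 / 87.1 × 100 = 91.8485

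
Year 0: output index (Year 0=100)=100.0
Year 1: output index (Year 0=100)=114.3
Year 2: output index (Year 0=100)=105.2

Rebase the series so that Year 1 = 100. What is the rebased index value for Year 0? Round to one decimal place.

Rebased(Year 0) = 100.0 / 114.3 × 100 = 87.4891

87.5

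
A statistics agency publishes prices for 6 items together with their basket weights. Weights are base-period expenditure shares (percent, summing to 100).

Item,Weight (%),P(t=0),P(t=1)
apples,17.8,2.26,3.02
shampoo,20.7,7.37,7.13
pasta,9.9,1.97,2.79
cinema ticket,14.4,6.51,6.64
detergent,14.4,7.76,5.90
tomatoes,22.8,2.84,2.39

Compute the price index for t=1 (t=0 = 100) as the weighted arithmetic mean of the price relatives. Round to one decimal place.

apples: 17.8 × (3.02/2.26) = 17.8 × 1.336283 = 23.7858
shampoo: 20.7 × (7.13/7.37) = 20.7 × 0.967436 = 20.0259
pasta: 9.9 × (2.79/1.97) = 9.9 × 1.416244 = 14.0208
cinema ticket: 14.4 × (6.64/6.51) = 14.4 × 1.019969 = 14.6876
detergent: 14.4 × (5.90/7.76) = 14.4 × 0.760309 = 10.9485
tomatoes: 22.8 × (2.39/2.84) = 22.8 × 0.841549 = 19.1873
Index = Σ wᵢ·(p₁ᵢ/p₀ᵢ) = 23.7858 + 20.0259 + 14.0208 + 14.6876 + 10.9485 + 19.1873 = 102.6559

102.7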